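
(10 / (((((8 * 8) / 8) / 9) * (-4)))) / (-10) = 9 / 32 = 0.28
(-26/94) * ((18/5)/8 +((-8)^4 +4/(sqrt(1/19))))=-1065077/940-52 * sqrt(19)/47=-1137.88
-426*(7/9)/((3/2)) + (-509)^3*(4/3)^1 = -1582468736/9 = -175829859.56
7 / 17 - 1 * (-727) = 12366 / 17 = 727.41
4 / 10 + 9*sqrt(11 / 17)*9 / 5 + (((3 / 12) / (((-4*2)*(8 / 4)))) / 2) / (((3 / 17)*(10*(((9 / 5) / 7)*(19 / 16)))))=15821 / 41040 + 81*sqrt(187) / 85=13.42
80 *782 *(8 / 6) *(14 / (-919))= -3503360 / 2757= -1270.71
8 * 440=3520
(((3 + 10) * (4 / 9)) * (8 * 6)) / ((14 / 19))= 7904 / 21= 376.38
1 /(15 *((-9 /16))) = -16 /135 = -0.12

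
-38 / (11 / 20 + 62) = -760 / 1251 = -0.61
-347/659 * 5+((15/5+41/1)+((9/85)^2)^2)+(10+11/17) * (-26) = -8099742501926/34400211875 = -235.46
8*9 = 72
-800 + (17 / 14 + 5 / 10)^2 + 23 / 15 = -584713 / 735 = -795.53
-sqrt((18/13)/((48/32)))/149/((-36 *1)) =sqrt(39)/34866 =0.00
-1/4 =-0.25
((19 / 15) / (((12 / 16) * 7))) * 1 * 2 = 152 / 315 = 0.48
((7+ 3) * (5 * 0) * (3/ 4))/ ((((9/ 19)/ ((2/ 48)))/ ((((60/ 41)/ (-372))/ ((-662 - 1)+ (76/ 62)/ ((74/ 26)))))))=0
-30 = -30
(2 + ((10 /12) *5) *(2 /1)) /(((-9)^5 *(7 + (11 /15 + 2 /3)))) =-155 /7440174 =-0.00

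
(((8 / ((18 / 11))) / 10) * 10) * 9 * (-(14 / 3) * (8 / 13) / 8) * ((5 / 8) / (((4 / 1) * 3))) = -0.82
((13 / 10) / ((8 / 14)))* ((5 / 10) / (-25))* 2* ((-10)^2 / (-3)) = 3.03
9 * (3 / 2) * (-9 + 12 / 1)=81 / 2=40.50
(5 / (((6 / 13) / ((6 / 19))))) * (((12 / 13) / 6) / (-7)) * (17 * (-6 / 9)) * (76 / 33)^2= 103360 / 22869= 4.52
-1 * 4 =-4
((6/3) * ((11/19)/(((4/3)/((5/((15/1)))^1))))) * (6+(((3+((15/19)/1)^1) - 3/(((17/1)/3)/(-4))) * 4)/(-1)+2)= -27764/6137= -4.52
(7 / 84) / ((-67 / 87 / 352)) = -2552 / 67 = -38.09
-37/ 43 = -0.86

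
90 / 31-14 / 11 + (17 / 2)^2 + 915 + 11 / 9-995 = -60119 / 12276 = -4.90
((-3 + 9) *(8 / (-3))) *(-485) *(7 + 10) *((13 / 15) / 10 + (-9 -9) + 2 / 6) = -11595768 / 5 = -2319153.60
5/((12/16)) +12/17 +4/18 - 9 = -215/153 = -1.41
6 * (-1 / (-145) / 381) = 2 / 18415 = 0.00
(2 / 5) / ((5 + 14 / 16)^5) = 65536 / 1146725035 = 0.00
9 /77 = 0.12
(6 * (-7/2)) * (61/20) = -1281/20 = -64.05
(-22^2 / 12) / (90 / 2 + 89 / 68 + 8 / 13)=-9724 / 11313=-0.86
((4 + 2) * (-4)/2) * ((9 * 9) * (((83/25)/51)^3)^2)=-1307761493476/17678883544921875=-0.00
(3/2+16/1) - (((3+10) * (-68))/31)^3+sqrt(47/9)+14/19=sqrt(47)/3+26271315115/1132058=23208.97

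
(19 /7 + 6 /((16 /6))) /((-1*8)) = -139 /224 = -0.62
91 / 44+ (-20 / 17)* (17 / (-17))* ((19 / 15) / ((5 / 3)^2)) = 48707 / 18700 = 2.60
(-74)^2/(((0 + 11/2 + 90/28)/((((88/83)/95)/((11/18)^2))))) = 99356544/5290835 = 18.78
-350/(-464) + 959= 222663/232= 959.75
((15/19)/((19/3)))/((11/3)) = 135/3971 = 0.03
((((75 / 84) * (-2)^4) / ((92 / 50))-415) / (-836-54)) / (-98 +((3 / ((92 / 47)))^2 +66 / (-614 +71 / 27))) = -39827957544 / 8335117925155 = -0.00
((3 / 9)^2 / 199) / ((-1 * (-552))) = 1 / 988632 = 0.00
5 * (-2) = -10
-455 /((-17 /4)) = 1820 /17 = 107.06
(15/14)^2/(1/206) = 23175/98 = 236.48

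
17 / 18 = 0.94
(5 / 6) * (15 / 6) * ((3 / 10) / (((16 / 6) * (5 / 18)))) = 27 / 32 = 0.84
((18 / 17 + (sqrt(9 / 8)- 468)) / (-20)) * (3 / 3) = 3969 / 170- 3 * sqrt(2) / 80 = 23.29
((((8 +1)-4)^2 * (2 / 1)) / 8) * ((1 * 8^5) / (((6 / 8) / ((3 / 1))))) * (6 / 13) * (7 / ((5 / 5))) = 34406400 / 13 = 2646646.15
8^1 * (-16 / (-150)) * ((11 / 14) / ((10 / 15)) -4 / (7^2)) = 688 / 735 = 0.94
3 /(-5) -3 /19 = -72 /95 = -0.76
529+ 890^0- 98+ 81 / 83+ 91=43490 / 83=523.98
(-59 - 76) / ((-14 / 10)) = 675 / 7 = 96.43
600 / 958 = 300 / 479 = 0.63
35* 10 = 350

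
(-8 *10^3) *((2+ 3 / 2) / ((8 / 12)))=-42000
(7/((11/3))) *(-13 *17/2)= -4641/22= -210.95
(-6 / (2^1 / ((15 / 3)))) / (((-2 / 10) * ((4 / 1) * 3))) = 6.25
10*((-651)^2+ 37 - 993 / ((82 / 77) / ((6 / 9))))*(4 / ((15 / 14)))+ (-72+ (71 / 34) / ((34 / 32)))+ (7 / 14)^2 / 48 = 35945143756361 / 2275008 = 15800007.63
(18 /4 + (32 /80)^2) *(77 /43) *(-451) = -8091391 /2150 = -3763.44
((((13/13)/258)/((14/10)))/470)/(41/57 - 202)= -19/649234124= -0.00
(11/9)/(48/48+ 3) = 11/36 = 0.31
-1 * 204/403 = -0.51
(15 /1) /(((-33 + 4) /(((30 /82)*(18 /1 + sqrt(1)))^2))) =-1218375 /48749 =-24.99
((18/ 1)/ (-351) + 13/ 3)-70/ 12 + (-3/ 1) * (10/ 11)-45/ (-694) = -627266/ 148863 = -4.21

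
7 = 7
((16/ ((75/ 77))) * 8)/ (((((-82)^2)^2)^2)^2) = 77/ 2448346787122677286903013414400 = 0.00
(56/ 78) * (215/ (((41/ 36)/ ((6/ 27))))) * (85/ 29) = 4093600/ 46371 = 88.28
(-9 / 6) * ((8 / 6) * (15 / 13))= -30 / 13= -2.31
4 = 4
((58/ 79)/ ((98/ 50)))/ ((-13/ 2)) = -2900/ 50323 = -0.06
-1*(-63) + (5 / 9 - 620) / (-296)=173407 / 2664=65.09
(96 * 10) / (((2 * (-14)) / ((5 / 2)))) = -600 / 7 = -85.71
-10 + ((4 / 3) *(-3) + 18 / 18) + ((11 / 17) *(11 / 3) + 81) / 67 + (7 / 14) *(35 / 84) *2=-154981 / 13668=-11.34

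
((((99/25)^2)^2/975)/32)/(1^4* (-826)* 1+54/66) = -352218537/36875312500000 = -0.00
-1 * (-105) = 105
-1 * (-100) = 100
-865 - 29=-894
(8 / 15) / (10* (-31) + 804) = 4 / 3705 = 0.00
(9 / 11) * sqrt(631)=9 * sqrt(631) / 11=20.55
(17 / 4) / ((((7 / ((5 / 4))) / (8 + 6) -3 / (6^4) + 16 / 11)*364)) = 25245 / 4004819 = 0.01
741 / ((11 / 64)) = 4311.27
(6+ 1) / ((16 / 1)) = 7 / 16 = 0.44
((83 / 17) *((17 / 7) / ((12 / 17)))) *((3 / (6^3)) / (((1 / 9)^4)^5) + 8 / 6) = 5718155320909775557889 / 2016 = 2836386567911595018.79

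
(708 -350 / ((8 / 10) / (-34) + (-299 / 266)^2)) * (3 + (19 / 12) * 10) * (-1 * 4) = -717543374584 / 22372719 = -32072.25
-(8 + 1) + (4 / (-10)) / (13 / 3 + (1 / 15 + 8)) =-280 / 31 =-9.03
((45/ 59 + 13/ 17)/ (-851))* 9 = -13788/ 853553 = -0.02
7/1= 7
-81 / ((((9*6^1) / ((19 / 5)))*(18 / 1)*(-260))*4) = 19 / 62400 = 0.00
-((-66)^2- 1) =-4355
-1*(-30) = 30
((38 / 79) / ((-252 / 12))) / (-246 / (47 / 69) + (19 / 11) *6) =9823 / 150434802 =0.00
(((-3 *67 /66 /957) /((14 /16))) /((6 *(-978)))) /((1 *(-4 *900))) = -67 /389166346800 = -0.00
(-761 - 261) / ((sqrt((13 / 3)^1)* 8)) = -511* sqrt(39) / 52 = -61.37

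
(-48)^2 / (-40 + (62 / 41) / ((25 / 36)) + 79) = 787200 / 14069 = 55.95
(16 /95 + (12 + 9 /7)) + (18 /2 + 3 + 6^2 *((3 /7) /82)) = 699137 /27265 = 25.64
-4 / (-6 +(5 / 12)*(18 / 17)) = 136 / 189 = 0.72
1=1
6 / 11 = 0.55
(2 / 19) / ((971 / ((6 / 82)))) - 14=-14.00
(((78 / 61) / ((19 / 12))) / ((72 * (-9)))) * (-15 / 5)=13 / 3477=0.00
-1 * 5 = -5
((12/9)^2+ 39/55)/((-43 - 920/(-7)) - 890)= -8617/2777445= -0.00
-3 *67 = -201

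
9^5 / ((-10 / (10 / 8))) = -59049 / 8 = -7381.12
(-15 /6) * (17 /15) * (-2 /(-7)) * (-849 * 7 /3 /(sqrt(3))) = 4811 * sqrt(3) /9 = 925.88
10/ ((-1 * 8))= -5/ 4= -1.25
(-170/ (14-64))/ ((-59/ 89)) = -1513/ 295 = -5.13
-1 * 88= -88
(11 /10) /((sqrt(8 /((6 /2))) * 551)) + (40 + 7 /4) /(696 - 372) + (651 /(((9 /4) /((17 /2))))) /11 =11 * sqrt(6) /22040 + 3189133 /14256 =223.71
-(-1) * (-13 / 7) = -13 / 7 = -1.86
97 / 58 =1.67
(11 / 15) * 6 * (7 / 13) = 154 / 65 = 2.37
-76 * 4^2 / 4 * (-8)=2432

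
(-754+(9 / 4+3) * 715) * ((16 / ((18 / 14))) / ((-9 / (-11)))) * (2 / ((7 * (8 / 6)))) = 263978 / 27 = 9776.96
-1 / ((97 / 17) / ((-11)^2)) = -2057 / 97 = -21.21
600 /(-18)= -100 /3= -33.33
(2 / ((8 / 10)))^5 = 3125 / 32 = 97.66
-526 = -526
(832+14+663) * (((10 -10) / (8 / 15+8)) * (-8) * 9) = 0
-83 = -83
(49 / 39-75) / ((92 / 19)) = -13661 / 897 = -15.23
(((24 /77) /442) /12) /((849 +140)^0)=1 /17017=0.00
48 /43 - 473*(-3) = 61065 /43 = 1420.12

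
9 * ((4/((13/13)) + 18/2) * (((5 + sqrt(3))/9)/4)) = 13 * sqrt(3)/4 + 65/4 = 21.88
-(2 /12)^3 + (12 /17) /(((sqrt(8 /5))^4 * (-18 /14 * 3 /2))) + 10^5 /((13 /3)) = 550796477 /23868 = 23076.78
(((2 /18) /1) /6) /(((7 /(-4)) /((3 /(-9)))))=2 /567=0.00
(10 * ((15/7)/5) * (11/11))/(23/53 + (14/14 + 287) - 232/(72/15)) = 2385/133616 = 0.02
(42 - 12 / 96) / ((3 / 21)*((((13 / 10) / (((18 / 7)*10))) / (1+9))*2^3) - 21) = -376875 / 188948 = -1.99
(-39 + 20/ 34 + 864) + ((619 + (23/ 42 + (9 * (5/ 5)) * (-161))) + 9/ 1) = 3667/ 714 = 5.14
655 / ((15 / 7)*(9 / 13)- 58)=-59605 / 5143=-11.59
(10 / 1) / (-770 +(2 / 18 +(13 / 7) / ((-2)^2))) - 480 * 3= -55842264 / 38779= -1440.01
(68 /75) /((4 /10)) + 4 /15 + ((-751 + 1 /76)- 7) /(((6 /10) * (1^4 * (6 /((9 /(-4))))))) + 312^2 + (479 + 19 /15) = 298833647 /3040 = 98300.54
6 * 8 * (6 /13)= 22.15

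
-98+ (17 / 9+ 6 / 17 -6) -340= -67589 / 153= -441.76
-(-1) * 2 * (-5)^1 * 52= -520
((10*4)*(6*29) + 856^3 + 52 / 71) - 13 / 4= 178133028469 / 284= 627228973.48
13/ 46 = 0.28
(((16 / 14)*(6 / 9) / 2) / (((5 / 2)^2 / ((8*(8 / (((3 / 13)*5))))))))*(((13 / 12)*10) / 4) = 43264 / 4725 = 9.16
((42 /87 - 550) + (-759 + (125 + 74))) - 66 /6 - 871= -57754 /29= -1991.52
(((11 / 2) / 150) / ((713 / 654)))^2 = 1437601 / 1270922500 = 0.00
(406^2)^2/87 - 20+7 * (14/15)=1561546306/5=312309261.20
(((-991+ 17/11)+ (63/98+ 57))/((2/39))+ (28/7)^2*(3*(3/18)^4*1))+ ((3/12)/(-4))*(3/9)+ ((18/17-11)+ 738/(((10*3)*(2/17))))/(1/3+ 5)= -102539766221/5654880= -18132.97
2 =2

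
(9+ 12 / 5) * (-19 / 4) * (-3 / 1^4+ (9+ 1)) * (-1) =7581 / 20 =379.05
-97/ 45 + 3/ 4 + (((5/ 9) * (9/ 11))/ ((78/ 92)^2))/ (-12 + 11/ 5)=-24104023/ 16396380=-1.47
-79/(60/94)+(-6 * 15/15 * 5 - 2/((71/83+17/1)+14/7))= -1901801/12360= -153.87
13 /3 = 4.33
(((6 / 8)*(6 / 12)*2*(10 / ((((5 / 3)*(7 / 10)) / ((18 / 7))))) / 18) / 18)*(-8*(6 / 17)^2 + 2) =725 / 14161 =0.05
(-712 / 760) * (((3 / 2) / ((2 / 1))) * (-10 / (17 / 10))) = 1335 / 323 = 4.13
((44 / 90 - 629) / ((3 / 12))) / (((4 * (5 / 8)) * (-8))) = 28283 / 225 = 125.70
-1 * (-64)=64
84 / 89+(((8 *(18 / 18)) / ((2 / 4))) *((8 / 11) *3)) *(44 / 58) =70788 / 2581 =27.43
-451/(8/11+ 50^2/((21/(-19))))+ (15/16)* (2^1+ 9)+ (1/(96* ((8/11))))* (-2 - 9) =1038419569/100287744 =10.35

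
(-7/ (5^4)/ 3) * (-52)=364/ 1875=0.19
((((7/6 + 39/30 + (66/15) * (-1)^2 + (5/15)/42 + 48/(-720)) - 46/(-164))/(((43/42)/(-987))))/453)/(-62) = 700441/2878815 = 0.24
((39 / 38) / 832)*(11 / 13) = 33 / 31616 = 0.00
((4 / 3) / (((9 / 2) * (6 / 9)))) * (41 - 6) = 140 / 9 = 15.56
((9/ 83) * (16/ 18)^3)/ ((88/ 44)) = 256/ 6723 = 0.04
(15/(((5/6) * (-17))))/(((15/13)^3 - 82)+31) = 6591/307904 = 0.02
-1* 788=-788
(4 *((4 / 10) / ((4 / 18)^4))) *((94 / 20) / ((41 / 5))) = 308367 / 820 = 376.06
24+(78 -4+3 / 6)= 197 / 2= 98.50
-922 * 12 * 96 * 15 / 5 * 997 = -3176872704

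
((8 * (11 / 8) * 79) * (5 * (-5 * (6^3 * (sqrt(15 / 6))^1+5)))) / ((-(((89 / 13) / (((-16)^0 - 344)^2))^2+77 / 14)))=508186319906515250 / 25730952922501+10976824509980729400 * sqrt(10) / 25730952922501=1368777.65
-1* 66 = -66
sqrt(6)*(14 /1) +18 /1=18 +14*sqrt(6)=52.29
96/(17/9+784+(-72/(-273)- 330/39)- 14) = 78624/625463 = 0.13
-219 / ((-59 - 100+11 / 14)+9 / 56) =12264 / 8851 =1.39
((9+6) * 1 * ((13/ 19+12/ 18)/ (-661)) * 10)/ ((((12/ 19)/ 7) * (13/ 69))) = -309925/ 17186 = -18.03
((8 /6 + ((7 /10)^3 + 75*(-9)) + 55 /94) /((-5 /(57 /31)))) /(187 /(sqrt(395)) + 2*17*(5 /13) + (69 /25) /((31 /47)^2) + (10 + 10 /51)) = 1380521793635218518812853 /148591852964552132820400 - 4413394809491131726119*sqrt(395) /29718370592910426564080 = 6.34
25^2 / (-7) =-89.29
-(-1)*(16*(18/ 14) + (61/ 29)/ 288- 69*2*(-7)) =57679339/ 58464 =986.58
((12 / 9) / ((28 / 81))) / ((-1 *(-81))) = 1 / 21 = 0.05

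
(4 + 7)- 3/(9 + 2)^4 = 161048/14641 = 11.00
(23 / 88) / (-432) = -23 / 38016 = -0.00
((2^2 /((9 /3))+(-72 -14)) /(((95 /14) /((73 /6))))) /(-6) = 64897 /2565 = 25.30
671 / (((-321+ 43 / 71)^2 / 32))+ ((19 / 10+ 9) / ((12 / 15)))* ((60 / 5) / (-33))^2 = 5912184 / 2940179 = 2.01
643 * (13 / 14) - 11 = 8205 / 14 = 586.07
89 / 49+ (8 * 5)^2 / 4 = 19689 / 49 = 401.82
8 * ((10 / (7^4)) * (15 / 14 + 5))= 0.20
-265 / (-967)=265 / 967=0.27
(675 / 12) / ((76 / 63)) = 46.63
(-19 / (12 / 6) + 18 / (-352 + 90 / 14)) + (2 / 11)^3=-61470799 / 6439378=-9.55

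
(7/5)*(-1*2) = -14/5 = -2.80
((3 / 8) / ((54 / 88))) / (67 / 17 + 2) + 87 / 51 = 55901 / 30906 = 1.81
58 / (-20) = -29 / 10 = -2.90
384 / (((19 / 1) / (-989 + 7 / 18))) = -1138880 / 57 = -19980.35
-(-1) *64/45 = 64/45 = 1.42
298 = 298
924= 924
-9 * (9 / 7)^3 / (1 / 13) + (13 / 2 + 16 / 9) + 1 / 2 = -740540 / 3087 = -239.89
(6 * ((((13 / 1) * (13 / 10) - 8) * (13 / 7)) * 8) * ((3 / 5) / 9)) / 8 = 1157 / 175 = 6.61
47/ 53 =0.89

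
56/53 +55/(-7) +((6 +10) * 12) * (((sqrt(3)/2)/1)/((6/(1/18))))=-2523/371 +8 * sqrt(3)/9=-5.26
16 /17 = 0.94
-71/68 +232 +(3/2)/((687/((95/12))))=21580285/93432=230.97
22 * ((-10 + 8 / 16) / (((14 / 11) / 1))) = -2299 / 14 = -164.21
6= 6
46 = 46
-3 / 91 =-0.03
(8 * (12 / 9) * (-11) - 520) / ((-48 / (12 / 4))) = 39.83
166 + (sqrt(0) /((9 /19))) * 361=166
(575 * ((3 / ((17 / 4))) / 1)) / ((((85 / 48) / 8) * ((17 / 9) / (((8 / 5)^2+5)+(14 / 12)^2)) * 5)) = 212736384 / 122825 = 1732.03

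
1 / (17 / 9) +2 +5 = 7.53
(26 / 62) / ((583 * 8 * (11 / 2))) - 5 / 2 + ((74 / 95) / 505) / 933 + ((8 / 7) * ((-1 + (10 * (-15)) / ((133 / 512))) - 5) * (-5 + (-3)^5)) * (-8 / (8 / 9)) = -2595741174037021594763 / 1744117068516900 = -1488283.80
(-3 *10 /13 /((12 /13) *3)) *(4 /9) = -10 /27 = -0.37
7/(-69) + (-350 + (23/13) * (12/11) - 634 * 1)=-9691085/9867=-982.17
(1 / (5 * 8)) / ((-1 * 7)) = -0.00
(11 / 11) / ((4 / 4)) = 1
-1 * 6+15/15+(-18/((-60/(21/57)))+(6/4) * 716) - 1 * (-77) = 217761/190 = 1146.11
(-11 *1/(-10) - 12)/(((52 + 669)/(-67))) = 1.01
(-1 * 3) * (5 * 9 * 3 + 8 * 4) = -501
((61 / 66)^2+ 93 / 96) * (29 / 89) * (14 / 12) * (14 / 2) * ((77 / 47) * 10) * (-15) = -15797576725 / 13251744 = -1192.11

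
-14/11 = -1.27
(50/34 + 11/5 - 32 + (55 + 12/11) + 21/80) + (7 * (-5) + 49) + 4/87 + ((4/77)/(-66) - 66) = -799425073/33405680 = -23.93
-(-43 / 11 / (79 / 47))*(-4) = -8084 / 869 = -9.30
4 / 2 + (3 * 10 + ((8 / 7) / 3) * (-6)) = 208 / 7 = 29.71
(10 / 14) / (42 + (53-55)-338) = -5 / 2086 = -0.00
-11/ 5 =-2.20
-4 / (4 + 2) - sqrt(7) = -sqrt(7) - 2 / 3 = -3.31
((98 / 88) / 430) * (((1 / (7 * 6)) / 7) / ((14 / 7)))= 1 / 227040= 0.00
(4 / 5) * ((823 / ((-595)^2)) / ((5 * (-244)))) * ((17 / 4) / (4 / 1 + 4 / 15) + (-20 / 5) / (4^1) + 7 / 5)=-0.00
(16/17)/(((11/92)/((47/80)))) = 4324/935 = 4.62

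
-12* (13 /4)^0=-12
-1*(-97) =97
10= 10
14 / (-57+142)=14 / 85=0.16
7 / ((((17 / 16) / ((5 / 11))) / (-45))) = -25200 / 187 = -134.76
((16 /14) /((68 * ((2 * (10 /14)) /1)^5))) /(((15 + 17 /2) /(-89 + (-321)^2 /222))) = 3920833 /86950000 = 0.05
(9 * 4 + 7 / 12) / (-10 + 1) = -439 / 108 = -4.06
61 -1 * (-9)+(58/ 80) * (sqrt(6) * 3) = 87 * sqrt(6)/ 40+70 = 75.33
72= 72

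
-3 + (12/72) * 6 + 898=896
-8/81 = -0.10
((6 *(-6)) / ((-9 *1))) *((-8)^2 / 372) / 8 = 8 / 93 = 0.09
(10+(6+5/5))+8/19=331/19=17.42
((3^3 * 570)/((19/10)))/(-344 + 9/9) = -8100/343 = -23.62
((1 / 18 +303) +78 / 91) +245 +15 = 71053 / 126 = 563.91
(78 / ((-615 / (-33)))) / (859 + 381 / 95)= 8151 / 1680713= 0.00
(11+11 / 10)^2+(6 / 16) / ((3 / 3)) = 29357 / 200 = 146.78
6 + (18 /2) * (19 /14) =255 /14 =18.21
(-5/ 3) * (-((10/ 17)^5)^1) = 500000/ 4259571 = 0.12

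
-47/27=-1.74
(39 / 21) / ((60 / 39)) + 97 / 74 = 13043 / 5180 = 2.52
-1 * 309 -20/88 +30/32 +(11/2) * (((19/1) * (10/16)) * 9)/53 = -173267/583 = -297.20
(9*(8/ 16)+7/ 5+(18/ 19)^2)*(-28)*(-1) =343546/ 1805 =190.33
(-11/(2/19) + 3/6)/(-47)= 104/47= 2.21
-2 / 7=-0.29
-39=-39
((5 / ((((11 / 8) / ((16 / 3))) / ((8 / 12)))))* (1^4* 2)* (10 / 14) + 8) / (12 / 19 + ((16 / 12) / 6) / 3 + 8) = 522804 / 171941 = 3.04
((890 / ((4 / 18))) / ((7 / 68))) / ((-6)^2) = 7565 / 7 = 1080.71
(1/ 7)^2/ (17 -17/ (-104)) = 104/ 87465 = 0.00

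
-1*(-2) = 2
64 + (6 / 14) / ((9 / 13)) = 1357 / 21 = 64.62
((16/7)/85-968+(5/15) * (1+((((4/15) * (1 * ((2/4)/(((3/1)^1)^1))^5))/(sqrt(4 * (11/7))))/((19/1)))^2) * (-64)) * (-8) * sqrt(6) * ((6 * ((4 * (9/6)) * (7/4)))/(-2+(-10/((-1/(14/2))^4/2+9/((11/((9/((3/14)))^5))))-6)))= -420983538589100327494952572651 * sqrt(6)/6754508189608292129407050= -152667.65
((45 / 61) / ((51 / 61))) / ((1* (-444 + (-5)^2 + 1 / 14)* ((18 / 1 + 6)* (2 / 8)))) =-7 / 19941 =-0.00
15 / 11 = 1.36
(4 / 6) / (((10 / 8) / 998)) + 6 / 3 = 8014 / 15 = 534.27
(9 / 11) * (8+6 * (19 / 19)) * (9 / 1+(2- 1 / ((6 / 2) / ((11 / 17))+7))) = 8001 / 64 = 125.02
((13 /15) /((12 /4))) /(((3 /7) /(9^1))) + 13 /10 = 221 /30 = 7.37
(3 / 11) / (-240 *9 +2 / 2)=-3 / 23749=-0.00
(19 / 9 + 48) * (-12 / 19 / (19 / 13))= -23452 / 1083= -21.65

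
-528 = -528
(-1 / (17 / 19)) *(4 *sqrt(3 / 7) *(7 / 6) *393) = -4978 *sqrt(21) / 17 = -1341.89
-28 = -28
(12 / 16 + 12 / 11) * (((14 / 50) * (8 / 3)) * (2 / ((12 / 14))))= 882 / 275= 3.21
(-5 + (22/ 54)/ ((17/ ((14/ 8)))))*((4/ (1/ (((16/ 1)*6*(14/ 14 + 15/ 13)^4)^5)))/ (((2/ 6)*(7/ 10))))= -1033619717301812994380940894352811029954560/ 323084384172973590459617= -3199225242494021368.42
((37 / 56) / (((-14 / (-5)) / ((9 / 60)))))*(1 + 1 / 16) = 1887 / 50176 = 0.04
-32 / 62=-16 / 31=-0.52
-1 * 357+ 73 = -284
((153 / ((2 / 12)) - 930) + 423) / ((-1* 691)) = -411 / 691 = -0.59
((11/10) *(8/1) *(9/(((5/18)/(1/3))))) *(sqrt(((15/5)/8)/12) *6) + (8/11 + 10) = 111.53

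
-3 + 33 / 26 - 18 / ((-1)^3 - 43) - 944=-135181 / 143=-945.32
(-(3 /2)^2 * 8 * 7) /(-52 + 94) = -3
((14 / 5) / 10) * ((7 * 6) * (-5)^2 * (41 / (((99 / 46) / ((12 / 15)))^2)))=136033408 / 81675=1665.55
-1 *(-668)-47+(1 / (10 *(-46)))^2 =131403601 / 211600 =621.00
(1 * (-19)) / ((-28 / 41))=779 / 28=27.82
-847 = -847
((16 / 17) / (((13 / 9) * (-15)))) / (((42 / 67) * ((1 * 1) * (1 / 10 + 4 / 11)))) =-11792 / 78897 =-0.15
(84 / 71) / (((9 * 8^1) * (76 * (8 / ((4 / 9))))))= 7 / 582768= 0.00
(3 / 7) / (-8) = -3 / 56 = -0.05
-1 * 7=-7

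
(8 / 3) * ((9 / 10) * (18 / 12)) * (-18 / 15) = -108 / 25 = -4.32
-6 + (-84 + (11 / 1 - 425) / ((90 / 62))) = -1876 / 5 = -375.20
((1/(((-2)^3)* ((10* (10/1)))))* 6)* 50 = -3/8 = -0.38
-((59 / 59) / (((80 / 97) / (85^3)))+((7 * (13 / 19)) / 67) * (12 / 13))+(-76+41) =-15167268049 / 20368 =-744661.63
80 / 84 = 0.95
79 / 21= 3.76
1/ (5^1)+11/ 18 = 73/ 90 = 0.81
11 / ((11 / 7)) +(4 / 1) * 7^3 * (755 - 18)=1011171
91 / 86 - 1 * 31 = -2575 / 86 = -29.94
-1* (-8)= 8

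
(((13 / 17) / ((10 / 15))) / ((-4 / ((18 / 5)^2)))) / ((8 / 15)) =-9477 / 1360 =-6.97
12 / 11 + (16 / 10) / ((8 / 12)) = 192 / 55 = 3.49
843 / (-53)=-843 / 53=-15.91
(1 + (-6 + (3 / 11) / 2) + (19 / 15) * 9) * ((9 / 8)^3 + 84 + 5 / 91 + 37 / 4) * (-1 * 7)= -3173380557 / 732160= -4334.27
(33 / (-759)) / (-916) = 1 / 21068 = 0.00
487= 487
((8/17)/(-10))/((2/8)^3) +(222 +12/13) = 243002/1105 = 219.91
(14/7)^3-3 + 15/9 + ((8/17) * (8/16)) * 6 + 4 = 616/51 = 12.08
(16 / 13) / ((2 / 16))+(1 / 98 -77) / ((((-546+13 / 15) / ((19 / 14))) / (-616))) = -43362062 / 400673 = -108.22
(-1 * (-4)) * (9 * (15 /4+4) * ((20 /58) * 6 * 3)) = 50220 /29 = 1731.72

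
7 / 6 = 1.17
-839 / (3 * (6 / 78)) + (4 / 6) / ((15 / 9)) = -54529 / 15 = -3635.27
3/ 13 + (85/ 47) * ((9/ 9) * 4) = 4561/ 611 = 7.46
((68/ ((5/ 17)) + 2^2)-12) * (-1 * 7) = -7812/ 5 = -1562.40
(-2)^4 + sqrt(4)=18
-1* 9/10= -9/10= -0.90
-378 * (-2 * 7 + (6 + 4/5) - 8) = 28728/5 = 5745.60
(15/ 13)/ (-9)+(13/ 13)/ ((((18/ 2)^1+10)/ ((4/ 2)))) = -17/ 741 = -0.02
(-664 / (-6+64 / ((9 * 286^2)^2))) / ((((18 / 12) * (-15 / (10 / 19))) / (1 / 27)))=-555318606128 / 5791956335337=-0.10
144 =144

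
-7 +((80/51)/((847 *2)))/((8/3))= -100788/14399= -7.00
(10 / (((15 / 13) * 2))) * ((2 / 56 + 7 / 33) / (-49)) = -2977 / 135828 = -0.02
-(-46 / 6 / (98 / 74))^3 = 616295051 / 3176523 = 194.02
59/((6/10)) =295/3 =98.33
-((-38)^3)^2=-3010936384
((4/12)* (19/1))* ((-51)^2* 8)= 131784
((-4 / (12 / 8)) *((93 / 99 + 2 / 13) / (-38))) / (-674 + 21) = -1876 / 15967809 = -0.00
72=72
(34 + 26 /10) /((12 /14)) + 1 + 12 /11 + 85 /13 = 73401 /1430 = 51.33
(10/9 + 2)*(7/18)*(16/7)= 224/81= 2.77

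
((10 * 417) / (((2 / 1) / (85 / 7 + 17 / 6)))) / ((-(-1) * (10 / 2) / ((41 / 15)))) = 3584671 / 210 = 17069.86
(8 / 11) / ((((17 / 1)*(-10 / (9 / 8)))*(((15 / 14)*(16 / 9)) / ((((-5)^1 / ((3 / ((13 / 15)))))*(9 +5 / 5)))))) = 273 / 7480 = 0.04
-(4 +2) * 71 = -426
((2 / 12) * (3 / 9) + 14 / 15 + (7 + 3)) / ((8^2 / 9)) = 989 / 640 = 1.55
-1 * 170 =-170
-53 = -53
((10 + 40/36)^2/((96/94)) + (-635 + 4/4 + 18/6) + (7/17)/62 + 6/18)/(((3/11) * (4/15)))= -7181056135/1024488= -7009.41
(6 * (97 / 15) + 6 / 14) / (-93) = -1373 / 3255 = -0.42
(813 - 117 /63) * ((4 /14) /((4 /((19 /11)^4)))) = 369981319 /717409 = 515.72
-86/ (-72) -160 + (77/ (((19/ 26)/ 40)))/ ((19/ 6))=15233443/ 12996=1172.16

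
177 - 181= -4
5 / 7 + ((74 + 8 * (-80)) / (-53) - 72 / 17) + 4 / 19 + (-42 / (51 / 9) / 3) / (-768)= 113076031 / 15338624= 7.37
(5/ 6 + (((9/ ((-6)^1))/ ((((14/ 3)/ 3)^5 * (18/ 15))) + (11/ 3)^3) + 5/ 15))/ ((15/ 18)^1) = 584633837/ 9680832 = 60.39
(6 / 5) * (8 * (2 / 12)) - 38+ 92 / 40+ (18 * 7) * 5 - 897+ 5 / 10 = -1503 / 5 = -300.60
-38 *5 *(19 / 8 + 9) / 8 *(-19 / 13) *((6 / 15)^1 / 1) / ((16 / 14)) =17689 / 128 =138.20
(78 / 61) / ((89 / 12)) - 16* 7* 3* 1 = -1823208 / 5429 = -335.83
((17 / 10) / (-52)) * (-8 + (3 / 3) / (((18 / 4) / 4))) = 136 / 585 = 0.23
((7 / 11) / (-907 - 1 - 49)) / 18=-7 / 189486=-0.00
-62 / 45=-1.38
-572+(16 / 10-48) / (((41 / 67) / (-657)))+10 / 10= 10095353 / 205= 49245.62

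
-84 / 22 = -42 / 11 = -3.82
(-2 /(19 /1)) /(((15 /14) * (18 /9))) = -0.05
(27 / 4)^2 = 729 / 16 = 45.56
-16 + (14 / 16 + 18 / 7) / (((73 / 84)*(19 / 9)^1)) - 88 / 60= -648623 / 41610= -15.59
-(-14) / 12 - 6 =-29 / 6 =-4.83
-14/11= -1.27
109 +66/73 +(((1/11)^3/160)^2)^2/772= 12739319948172298863247360073/115913044524065538703360000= 109.90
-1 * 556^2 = -309136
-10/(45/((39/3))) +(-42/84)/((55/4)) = -1448/495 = -2.93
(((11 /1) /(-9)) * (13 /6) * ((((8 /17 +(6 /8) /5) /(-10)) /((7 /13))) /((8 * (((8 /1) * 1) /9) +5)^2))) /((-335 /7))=-0.00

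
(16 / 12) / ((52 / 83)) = 83 / 39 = 2.13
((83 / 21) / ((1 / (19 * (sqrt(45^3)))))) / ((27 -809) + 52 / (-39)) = -42579 * sqrt(5) / 3290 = -28.94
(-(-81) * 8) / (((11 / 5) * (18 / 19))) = 3420 / 11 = 310.91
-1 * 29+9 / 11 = -310 / 11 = -28.18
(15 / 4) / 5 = 3 / 4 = 0.75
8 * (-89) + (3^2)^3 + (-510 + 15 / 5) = -490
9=9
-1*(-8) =8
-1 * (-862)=862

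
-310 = -310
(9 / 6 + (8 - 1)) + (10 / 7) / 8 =243 / 28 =8.68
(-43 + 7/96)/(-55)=4121/5280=0.78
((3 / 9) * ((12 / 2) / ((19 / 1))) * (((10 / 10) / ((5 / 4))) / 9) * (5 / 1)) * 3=8 / 57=0.14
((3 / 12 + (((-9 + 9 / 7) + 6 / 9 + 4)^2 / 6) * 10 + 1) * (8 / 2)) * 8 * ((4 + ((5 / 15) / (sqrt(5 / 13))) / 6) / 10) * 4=141656 * sqrt(65) / 59535 + 1133248 / 1323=875.76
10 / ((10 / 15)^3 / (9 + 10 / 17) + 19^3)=8802 / 6037319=0.00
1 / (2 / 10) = 5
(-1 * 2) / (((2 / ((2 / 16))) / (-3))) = 3 / 8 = 0.38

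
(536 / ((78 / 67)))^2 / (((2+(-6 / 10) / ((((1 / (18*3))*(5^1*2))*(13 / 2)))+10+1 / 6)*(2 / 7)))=56423138800 / 887367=63584.90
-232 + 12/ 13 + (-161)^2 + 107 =335360/ 13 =25796.92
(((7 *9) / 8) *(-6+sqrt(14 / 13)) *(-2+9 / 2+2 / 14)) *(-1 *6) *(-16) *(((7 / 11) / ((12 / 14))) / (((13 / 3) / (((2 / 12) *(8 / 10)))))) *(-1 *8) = 1566432 / 715 - 261072 *sqrt(182) / 9295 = 1811.89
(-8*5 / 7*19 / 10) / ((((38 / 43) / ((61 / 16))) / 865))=-2268895 / 56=-40515.98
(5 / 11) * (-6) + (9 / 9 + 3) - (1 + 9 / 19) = -42 / 209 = -0.20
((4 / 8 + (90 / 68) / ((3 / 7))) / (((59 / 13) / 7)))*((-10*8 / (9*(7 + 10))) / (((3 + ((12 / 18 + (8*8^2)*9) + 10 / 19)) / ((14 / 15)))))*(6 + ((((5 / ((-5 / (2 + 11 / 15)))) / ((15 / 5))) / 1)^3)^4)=-10307107103861082482295045536 / 2781793291655092263233642578125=-0.00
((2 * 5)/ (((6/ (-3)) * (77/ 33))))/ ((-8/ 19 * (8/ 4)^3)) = 285/ 448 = 0.64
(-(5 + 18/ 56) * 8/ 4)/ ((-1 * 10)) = 149/ 140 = 1.06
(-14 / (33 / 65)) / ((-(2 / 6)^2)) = 2730 / 11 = 248.18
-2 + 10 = 8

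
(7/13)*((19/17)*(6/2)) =399/221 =1.81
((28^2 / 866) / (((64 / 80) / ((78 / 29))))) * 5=191100 / 12557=15.22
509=509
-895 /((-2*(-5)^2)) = 179 /10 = 17.90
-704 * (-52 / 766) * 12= 219648 / 383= 573.49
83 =83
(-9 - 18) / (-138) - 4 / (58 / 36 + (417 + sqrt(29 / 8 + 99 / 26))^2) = 56204928*sqrt(20098) / 26489077766133649 + 238373667241175385 / 1218497577242147854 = 0.20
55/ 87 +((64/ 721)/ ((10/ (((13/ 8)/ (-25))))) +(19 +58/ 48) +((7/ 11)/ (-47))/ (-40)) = 112641216931/ 5404976500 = 20.84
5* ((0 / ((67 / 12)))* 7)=0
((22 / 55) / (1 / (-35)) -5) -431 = -450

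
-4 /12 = -1 /3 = -0.33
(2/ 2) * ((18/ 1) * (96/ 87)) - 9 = 315/ 29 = 10.86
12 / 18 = 2 / 3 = 0.67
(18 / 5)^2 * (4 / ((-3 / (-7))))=3024 / 25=120.96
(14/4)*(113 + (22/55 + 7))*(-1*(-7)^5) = 35412349/5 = 7082469.80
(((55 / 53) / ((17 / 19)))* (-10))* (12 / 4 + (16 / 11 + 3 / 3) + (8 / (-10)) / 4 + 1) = -72.54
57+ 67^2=4546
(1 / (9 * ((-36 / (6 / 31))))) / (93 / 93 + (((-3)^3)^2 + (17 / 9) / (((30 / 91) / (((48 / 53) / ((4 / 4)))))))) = -265 / 326137236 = -0.00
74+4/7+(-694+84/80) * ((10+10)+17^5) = -137746516961/140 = -983903692.58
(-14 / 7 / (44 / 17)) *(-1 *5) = 85 / 22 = 3.86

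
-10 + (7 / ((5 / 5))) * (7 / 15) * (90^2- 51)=131417 / 5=26283.40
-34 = -34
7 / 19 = 0.37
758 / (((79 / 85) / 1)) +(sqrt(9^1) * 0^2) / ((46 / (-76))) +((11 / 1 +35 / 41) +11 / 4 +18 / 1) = 10988933 / 12956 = 848.17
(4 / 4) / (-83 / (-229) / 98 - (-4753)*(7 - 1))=22442 / 640001039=0.00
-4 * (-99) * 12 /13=4752 /13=365.54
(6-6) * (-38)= 0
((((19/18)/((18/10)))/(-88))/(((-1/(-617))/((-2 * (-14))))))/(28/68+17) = -6975185/1054944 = -6.61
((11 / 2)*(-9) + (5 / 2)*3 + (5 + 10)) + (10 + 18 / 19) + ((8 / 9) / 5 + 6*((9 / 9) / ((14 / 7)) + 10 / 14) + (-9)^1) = -105271 / 5985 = -17.59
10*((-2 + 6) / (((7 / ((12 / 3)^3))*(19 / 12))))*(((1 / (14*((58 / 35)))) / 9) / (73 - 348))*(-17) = 8704 / 127281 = 0.07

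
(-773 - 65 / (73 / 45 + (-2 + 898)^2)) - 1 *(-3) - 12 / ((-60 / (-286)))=-149420430473 / 180633965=-827.20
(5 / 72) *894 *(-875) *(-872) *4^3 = 9094960000 / 3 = 3031653333.33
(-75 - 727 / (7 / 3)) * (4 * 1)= -10824 / 7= -1546.29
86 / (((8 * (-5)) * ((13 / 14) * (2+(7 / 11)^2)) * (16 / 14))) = -254947 / 302640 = -0.84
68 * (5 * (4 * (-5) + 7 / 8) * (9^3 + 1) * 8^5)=-155543961600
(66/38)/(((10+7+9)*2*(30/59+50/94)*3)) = 30503/2850380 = 0.01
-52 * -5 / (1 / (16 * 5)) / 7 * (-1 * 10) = -29714.29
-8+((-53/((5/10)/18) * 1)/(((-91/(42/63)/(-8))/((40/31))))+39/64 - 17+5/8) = -30341301/180544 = -168.05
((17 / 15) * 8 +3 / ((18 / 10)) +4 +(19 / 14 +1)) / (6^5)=3589 / 1632960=0.00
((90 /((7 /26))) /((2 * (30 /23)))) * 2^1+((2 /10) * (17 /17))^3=224257 /875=256.29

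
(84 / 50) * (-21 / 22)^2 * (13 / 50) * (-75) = -361179 / 12100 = -29.85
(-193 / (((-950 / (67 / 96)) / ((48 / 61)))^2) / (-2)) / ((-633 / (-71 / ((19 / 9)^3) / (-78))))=-4982534127 / 1010912283663880000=-0.00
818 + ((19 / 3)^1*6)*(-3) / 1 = 704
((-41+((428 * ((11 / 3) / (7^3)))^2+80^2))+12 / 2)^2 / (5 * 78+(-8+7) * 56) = 45720427706197156441 / 374462183935854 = 122096.25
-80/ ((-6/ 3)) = 40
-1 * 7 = -7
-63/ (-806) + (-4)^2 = 12959/ 806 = 16.08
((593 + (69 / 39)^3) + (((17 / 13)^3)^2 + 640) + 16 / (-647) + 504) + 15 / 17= 92822488964596 / 53090072191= 1748.40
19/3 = 6.33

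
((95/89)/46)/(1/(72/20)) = 171/2047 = 0.08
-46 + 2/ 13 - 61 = -1389/ 13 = -106.85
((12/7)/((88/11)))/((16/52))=39/56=0.70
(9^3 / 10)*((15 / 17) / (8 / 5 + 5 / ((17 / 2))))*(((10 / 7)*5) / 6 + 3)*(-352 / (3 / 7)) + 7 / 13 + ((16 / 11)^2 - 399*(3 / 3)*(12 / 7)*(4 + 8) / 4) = -5033363611 / 48763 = -103220.96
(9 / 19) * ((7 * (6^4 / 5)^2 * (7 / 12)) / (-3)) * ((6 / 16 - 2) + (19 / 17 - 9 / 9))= 105448392 / 1615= 65293.12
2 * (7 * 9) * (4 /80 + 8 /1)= 10143 /10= 1014.30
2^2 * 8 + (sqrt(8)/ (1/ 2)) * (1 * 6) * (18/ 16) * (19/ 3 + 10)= 32 + 441 * sqrt(2)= 655.67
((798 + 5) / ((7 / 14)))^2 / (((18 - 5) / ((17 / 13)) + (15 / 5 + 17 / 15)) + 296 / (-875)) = 115098406500 / 612979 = 187768.92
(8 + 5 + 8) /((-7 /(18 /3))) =-18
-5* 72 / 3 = -120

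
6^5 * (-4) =-31104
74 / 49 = 1.51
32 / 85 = 0.38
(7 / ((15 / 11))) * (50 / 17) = 770 / 51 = 15.10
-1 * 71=-71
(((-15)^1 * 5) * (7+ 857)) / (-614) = 105.54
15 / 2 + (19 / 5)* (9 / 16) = 771 / 80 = 9.64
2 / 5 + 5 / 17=59 / 85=0.69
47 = 47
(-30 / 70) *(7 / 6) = -1 / 2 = -0.50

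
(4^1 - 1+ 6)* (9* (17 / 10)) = 1377 / 10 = 137.70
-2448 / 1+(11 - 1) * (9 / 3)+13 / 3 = -7241 / 3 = -2413.67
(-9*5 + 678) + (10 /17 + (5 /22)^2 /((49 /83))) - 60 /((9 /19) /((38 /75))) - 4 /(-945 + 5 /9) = 258308252471 /453568500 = 569.50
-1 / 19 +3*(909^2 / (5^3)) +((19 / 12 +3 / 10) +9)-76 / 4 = 19822.57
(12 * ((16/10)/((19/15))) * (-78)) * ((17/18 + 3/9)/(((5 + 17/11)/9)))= -39468/19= -2077.26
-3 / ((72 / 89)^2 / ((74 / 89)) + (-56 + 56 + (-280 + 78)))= 9879 / 662594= 0.01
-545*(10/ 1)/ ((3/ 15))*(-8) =218000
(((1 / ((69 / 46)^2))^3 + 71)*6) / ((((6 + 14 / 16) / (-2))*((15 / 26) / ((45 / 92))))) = -10779184 / 102465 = -105.20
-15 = -15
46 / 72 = 23 / 36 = 0.64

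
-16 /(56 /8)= -16 /7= -2.29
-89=-89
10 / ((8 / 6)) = 15 / 2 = 7.50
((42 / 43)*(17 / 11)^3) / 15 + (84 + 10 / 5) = 24678972 / 286165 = 86.24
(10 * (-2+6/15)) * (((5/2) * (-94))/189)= 3760/189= 19.89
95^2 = 9025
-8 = -8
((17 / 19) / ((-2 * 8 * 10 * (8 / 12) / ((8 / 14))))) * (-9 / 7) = 459 / 74480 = 0.01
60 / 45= 4 / 3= 1.33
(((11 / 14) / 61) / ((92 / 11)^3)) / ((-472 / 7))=-14641 / 44839969792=-0.00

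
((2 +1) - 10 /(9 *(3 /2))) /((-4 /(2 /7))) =-61 /378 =-0.16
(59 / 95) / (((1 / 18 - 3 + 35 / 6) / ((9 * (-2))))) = -4779 / 1235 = -3.87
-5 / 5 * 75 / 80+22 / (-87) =-1657 / 1392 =-1.19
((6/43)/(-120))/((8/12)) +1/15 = 67/1032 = 0.06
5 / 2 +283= 571 / 2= 285.50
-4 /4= -1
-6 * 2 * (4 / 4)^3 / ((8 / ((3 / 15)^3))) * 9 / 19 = -27 / 4750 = -0.01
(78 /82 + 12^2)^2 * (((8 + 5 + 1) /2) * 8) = 1977877944 /1681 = 1176607.94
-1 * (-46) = 46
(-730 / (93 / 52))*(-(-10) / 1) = -379600 / 93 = -4081.72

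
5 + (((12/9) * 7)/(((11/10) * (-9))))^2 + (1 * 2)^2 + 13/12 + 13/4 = 1254520/88209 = 14.22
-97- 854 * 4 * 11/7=-5465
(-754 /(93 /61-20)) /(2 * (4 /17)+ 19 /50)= 39094900 /814821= 47.98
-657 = -657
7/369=0.02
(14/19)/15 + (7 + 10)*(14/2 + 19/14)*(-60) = -17005852/1995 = -8524.24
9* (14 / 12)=21 / 2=10.50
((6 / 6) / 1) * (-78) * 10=-780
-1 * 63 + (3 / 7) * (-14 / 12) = -127 / 2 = -63.50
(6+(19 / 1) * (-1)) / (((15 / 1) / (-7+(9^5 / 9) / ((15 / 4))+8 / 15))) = -339911 / 225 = -1510.72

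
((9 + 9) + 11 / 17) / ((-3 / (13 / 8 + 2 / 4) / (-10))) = 132.08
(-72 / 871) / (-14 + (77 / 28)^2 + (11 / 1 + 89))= -384 / 434629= -0.00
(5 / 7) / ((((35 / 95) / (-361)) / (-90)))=3086550 / 49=62990.82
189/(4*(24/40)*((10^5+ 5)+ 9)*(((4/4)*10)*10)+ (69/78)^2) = 127764/16226271889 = 0.00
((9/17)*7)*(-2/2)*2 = -7.41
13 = 13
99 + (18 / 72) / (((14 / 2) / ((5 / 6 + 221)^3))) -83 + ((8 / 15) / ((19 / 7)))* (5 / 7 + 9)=224015320309 / 574560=389890.21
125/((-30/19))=-475/6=-79.17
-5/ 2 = -2.50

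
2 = 2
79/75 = 1.05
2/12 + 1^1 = 7/6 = 1.17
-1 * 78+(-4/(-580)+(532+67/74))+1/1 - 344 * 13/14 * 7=-19100341/10730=-1780.09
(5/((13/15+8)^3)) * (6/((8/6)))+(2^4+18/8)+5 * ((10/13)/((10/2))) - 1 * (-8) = 3309403735/122337124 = 27.05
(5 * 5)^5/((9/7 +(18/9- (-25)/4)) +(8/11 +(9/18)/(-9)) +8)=27070312500/50471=536353.80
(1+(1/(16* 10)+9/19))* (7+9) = 4499/190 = 23.68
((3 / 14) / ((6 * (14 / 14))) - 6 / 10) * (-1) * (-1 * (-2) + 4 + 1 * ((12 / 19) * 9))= 8769 / 1330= 6.59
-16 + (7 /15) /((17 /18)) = -1318 /85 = -15.51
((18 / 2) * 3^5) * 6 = 13122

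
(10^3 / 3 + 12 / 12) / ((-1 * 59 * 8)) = -17 / 24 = -0.71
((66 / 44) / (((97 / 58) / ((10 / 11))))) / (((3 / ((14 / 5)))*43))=812 / 45881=0.02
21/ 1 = 21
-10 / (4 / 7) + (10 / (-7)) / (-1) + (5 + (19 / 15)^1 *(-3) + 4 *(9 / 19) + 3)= -13269 / 1330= -9.98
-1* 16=-16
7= 7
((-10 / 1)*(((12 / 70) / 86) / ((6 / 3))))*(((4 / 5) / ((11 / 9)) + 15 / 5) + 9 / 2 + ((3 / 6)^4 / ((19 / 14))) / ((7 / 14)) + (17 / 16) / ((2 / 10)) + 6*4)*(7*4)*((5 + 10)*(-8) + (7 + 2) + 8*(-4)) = 24491571 / 16340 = 1498.87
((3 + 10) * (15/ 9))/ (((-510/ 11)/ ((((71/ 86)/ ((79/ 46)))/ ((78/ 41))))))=-736483/ 6236892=-0.12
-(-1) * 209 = 209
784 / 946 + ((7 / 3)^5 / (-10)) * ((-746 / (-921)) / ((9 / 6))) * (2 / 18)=5913170354 / 14290940565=0.41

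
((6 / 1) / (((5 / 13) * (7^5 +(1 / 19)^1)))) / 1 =741 / 798335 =0.00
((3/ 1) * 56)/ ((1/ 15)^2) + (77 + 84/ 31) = 1174271/ 31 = 37879.71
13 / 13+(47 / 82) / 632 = 51871 / 51824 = 1.00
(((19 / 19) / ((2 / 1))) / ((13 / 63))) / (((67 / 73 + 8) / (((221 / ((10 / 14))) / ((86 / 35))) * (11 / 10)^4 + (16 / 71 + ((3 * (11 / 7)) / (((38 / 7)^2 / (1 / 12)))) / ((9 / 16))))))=2673476153520563 / 53299151880000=50.16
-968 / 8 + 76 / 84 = -120.10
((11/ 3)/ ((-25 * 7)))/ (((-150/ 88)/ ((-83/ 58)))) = -20086/ 1141875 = -0.02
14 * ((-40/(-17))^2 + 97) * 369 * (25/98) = 273364425/2023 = 135128.24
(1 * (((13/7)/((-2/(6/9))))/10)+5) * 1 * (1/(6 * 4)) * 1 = 1037/5040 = 0.21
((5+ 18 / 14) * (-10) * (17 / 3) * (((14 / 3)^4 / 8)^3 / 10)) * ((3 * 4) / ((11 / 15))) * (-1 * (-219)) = -1570471992360320 / 59049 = -26596081091.30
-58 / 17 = -3.41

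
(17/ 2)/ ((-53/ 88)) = -14.11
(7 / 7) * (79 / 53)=79 / 53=1.49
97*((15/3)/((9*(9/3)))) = 485/27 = 17.96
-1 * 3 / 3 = -1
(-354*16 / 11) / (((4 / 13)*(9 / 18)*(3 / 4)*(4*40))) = -1534 / 55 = -27.89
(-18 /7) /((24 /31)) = -93 /28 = -3.32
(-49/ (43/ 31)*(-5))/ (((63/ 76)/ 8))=659680/ 387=1704.60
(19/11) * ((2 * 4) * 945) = 143640/11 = 13058.18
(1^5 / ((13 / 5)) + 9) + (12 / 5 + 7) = 1221 / 65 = 18.78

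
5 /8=0.62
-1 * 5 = -5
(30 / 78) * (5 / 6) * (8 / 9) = 100 / 351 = 0.28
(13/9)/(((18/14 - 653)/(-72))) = 364/2281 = 0.16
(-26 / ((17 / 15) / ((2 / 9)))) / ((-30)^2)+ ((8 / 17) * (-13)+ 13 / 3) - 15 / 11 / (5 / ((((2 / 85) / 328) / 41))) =-303844193 / 169747380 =-1.79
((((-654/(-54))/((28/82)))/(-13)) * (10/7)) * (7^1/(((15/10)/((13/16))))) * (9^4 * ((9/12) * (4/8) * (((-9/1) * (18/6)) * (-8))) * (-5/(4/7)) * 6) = 6597249525/16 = 412328095.31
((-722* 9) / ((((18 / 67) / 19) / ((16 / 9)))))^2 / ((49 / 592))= 32006109236973568 / 3969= 8064023491300.97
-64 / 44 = -16 / 11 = -1.45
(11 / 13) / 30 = 11 / 390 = 0.03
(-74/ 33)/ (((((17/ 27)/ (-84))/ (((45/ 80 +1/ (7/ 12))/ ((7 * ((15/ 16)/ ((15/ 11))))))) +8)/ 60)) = -7192800/ 426833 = -16.85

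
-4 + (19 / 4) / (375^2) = -2249981 / 562500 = -4.00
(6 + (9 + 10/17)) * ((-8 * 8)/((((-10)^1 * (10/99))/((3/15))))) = 83952/425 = 197.53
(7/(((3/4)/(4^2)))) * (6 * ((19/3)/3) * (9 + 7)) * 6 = 544768/3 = 181589.33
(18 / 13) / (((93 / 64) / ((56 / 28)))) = 768 / 403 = 1.91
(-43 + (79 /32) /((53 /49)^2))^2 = 13509337005025 /8079852544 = 1671.98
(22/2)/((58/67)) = 737/58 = 12.71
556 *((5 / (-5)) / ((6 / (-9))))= 834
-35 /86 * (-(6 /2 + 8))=385 /86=4.48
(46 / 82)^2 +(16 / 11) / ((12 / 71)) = 494861 / 55473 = 8.92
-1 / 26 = -0.04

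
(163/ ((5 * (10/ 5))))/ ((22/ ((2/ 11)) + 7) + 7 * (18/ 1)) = 163/ 2540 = 0.06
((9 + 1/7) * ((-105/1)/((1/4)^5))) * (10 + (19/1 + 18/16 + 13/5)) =-32169984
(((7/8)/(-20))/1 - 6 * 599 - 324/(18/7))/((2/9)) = -5356863/320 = -16740.20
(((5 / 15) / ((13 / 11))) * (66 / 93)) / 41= 242 / 49569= 0.00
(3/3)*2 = 2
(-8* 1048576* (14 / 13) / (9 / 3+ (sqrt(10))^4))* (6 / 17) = -704643072 / 22763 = -30955.63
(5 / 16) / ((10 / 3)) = 3 / 32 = 0.09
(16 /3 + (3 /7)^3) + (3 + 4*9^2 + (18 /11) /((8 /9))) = 15133637 /45276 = 334.25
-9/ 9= -1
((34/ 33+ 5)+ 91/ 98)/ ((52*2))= 0.07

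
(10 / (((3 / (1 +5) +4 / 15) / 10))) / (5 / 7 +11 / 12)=252000 / 3151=79.97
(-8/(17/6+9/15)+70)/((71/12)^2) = 1003680/519223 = 1.93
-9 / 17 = -0.53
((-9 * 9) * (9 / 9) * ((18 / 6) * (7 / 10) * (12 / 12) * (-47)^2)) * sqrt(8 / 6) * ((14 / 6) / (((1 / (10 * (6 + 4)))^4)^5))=-10123861218951393744950030000000000000000000000.00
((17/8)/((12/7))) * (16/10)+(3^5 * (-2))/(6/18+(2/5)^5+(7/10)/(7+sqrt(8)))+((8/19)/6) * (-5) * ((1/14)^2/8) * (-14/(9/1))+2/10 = -1169.48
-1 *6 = -6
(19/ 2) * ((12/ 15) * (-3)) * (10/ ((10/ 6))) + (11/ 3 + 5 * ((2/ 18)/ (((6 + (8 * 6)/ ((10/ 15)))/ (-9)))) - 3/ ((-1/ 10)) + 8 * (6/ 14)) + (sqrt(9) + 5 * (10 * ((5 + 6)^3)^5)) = 570194375125236097321/ 2730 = 208862408470782453.23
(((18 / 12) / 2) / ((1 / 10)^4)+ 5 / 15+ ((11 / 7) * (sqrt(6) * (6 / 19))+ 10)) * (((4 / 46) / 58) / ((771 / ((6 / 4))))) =33 * sqrt(6) / 22798727+ 22531 / 1028514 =0.02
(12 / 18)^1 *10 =6.67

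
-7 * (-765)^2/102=-80325/2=-40162.50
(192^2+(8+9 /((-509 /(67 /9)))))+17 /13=243989806 /6617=36873.18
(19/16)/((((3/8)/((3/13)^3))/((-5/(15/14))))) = -399/2197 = -0.18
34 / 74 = 17 / 37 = 0.46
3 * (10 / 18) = 5 / 3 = 1.67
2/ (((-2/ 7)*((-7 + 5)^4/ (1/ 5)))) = -7/ 80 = -0.09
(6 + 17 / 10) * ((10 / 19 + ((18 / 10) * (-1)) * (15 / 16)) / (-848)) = 27181 / 2577920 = 0.01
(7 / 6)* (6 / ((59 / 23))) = 161 / 59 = 2.73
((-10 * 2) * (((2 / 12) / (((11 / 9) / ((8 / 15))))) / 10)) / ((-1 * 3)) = 8 / 165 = 0.05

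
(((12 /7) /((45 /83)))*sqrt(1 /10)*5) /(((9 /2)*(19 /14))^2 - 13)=18592*sqrt(10) /285735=0.21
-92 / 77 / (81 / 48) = -1472 / 2079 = -0.71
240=240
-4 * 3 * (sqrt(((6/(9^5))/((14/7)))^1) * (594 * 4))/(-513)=352 * sqrt(3)/1539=0.40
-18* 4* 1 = -72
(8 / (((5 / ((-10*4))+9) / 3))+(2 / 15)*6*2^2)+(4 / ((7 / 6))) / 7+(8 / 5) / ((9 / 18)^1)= 166888 / 17395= 9.59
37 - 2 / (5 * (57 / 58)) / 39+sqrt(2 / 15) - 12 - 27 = -22346 / 11115+sqrt(30) / 15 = -1.65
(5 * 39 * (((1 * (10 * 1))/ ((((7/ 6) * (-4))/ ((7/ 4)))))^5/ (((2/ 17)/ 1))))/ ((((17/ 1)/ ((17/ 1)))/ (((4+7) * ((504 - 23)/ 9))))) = -1479909234375/ 2048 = -722611930.85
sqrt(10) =3.16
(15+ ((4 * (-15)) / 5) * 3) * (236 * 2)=-9912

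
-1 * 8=-8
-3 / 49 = -0.06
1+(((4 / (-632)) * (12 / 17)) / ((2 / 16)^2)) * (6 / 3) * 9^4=-3750.93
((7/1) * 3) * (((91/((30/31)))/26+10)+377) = 164059/20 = 8202.95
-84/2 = -42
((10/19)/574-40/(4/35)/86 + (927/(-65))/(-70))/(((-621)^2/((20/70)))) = -196362427/68572076329575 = -0.00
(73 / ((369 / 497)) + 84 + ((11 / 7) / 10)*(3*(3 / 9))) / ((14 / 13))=61274837 / 361620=169.45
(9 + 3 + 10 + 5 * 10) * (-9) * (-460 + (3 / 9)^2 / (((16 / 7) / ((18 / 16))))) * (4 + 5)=42918417 / 16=2682401.06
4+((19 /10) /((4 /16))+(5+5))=108 /5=21.60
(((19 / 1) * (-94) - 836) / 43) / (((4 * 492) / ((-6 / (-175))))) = -1311 / 1234100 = -0.00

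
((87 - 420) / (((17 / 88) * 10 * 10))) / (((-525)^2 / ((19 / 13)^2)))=-293854 / 2199640625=-0.00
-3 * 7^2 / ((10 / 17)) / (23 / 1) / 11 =-2499 / 2530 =-0.99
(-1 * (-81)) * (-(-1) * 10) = 810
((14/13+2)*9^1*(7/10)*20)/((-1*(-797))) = 5040/10361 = 0.49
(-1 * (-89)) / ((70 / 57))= 5073 / 70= 72.47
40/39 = 1.03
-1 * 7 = -7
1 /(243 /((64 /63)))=0.00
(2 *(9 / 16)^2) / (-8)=-81 / 1024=-0.08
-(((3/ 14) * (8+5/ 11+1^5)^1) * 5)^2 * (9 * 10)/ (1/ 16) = -876096000/ 5929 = -147764.55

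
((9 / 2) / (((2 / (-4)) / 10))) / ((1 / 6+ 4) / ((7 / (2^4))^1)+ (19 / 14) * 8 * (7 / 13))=-12285 / 2098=-5.86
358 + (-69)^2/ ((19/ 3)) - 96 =19261/ 19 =1013.74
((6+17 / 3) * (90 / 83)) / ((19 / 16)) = 10.65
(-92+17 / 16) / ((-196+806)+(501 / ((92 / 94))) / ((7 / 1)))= -234255 / 1759736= -0.13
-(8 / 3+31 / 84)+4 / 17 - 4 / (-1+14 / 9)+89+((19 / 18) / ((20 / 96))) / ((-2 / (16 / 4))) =98341 / 1428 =68.87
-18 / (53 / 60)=-1080 / 53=-20.38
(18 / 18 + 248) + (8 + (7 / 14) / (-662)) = 340267 / 1324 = 257.00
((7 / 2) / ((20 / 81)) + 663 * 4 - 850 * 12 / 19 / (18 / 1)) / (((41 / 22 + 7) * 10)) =66119669 / 2223000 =29.74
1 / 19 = 0.05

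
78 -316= -238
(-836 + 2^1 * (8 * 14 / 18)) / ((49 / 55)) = -407660 / 441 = -924.40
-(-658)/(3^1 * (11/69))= 15134/11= 1375.82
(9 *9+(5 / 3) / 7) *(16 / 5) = 259.96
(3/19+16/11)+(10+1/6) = 14771/1254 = 11.78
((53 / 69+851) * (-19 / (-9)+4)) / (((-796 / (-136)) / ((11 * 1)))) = 1208940040 / 123579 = 9782.73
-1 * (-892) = 892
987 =987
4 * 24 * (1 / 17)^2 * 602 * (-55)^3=-9615144000 / 289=-33270394.46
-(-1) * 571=571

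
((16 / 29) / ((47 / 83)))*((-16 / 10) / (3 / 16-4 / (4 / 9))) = 0.18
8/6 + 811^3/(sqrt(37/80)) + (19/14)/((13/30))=1219/273 + 2133646924 *sqrt(185)/37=784344212.92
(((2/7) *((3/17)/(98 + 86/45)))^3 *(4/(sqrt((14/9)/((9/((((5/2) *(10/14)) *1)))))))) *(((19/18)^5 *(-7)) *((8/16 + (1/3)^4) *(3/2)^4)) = -15413716275/700118784569114624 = -0.00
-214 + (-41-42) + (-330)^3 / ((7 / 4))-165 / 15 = -143750156 / 7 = -20535736.57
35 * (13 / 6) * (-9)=-1365 / 2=-682.50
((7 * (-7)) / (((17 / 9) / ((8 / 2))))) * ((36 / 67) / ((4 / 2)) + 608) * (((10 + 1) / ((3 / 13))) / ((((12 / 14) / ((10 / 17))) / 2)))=-79957717840 / 19363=-4129407.52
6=6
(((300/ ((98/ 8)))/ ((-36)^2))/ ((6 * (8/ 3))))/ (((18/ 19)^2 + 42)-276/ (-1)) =9025/ 2436902496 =0.00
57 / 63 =19 / 21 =0.90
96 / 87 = 32 / 29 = 1.10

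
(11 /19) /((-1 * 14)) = -11 /266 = -0.04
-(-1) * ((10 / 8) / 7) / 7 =5 / 196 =0.03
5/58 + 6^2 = 36.09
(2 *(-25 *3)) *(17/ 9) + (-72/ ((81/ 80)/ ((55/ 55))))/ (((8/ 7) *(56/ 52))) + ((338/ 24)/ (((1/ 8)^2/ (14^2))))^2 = 31209226354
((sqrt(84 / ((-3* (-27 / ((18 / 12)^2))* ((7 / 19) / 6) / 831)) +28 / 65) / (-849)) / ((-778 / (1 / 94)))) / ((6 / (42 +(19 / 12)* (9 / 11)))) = 127* sqrt(133418870) / 71029893792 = 0.00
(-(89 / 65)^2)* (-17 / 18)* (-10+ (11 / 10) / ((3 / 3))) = -11984473 / 760500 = -15.76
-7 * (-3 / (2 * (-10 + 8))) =-21 / 4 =-5.25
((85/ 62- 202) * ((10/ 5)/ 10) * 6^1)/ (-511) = 0.47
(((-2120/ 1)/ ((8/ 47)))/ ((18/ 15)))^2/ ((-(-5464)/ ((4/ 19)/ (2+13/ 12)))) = 3878175625/ 2880894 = 1346.17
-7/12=-0.58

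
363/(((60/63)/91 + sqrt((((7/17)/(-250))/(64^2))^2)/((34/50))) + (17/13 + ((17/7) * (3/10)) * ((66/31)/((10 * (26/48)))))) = 1272790136217600/5625960874843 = 226.24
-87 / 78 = -29 / 26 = -1.12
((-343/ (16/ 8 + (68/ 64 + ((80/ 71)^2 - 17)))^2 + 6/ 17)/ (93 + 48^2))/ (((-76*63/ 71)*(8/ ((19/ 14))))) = 1124255836782731/ 600328366892696548512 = 0.00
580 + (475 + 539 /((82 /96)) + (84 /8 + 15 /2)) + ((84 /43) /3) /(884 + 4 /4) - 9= 1695.03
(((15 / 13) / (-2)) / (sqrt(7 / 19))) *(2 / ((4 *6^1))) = -5 *sqrt(133) / 728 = -0.08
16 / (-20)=-4 / 5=-0.80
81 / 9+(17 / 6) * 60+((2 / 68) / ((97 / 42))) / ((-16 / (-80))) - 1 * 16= 268892 / 1649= 163.06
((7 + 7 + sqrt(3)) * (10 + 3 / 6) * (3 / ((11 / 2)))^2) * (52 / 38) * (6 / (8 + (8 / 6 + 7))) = 25272 * sqrt(3) / 16093 + 50544 / 2299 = 24.71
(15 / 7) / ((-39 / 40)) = -200 / 91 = -2.20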